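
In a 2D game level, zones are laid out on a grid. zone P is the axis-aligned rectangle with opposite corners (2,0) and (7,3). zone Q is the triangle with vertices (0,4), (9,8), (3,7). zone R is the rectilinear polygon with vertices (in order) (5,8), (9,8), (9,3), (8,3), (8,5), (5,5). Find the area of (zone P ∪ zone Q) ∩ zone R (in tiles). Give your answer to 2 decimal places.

The region (zone P ∪ zone Q) ∩ zone R is the polygon with vertices (5,6.222), (5,7.333), (9,8).
By the shoelace formula its area is 2.22.

2.22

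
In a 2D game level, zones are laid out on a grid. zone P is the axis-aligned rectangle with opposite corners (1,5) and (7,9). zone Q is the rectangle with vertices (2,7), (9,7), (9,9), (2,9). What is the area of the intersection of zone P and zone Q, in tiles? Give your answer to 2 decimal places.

10.00

|zone P∩zone Q|: x∈[2,7], y∈[7,9] → 5·2 = 10.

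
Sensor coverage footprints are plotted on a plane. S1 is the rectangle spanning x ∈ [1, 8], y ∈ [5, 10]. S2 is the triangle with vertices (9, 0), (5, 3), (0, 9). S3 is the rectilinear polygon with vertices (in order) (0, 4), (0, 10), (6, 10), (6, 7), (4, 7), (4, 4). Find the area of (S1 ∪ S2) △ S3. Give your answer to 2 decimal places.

|S1 ∪ S2| = 38.2667.
|(S1 ∪ S2) ∩ S3| = 21.3667.
|(S1 ∪ S2) △ S3| = 38.2667 + 30 − 42.7333 = 25.53.

25.53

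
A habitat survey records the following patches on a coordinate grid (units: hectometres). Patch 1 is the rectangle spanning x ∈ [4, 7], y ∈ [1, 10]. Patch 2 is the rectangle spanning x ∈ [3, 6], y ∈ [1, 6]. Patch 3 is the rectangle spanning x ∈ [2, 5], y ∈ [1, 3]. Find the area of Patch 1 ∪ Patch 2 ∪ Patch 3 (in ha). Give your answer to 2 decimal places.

34.00

By inclusion–exclusion:
Individual areas: |Patch 1| = 27, |Patch 2| = 15, |Patch 3| = 6.
|Patch 1∩Patch 2|: x∈[4,6], y∈[1,6] → 2·5 = 10.
|Patch 1∩Patch 3|: x∈[4,5], y∈[1,3] → 1·2 = 2.
|Patch 2∩Patch 3|: x∈[3,5], y∈[1,3] → 2·2 = 4.
|Patch 1∩Patch 2∩Patch 3| = 2.
|Patch 1 ∪ Patch 2 ∪ Patch 3| = 48 − 16 + 2 = 34.00.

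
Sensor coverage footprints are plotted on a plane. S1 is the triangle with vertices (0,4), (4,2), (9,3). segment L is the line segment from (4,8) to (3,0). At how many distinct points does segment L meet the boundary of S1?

The segment meets the boundary at (3.294,2.353), (3.452,3.616).

2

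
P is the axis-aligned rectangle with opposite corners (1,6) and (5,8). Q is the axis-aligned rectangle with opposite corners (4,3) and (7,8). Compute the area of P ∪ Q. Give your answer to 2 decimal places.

21.00

By inclusion–exclusion:
Individual areas: |P| = 8, |Q| = 15.
|P∩Q|: x∈[4,5], y∈[6,8] → 1·2 = 2.
|P ∪ Q| = 23 − 2 = 21.00.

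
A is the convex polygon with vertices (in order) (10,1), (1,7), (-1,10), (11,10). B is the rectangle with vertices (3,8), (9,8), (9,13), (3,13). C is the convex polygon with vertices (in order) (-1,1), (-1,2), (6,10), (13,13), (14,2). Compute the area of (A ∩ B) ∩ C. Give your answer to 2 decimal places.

7.75

The region (A ∩ B) ∩ C is the polygon with vertices (9,8), (4.25,8), (6,10), (9,10).
By the shoelace formula its area is 7.75.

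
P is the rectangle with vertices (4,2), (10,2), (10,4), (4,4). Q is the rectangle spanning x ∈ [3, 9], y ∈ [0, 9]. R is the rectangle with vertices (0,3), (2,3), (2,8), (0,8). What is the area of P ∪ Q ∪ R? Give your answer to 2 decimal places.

By inclusion–exclusion:
Individual areas: |P| = 12, |Q| = 54, |R| = 10.
|P∩Q|: x∈[4,9], y∈[2,4] → 5·2 = 10.
|P∩R| = 0 (no overlap).
|Q∩R| = 0 (no overlap).
|P∩Q∩R| = 0.
|P ∪ Q ∪ R| = 76 − 10 + 0 = 66.00.

66.00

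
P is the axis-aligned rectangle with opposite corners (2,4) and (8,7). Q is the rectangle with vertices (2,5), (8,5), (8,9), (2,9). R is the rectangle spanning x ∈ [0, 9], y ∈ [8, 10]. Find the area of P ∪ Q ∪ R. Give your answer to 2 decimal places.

By inclusion–exclusion:
Individual areas: |P| = 18, |Q| = 24, |R| = 18.
|P∩Q|: x∈[2,8], y∈[5,7] → 6·2 = 12.
|P∩R| = 0 (no overlap).
|Q∩R|: x∈[2,8], y∈[8,9] → 6·1 = 6.
|P∩Q∩R| = 0.
|P ∪ Q ∪ R| = 60 − 18 + 0 = 42.00.

42.00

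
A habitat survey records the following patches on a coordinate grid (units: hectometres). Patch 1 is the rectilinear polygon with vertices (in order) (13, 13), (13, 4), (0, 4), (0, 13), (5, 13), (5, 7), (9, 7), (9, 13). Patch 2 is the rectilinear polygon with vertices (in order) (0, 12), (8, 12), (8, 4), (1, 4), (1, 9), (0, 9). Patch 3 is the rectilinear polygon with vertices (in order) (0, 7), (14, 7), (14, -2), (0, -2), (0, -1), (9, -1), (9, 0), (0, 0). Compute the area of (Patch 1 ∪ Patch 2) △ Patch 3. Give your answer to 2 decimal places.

147.00

|Patch 1 ∪ Patch 2| = 108.
|(Patch 1 ∪ Patch 2) ∩ Patch 3| = 39.
|(Patch 1 ∪ Patch 2) △ Patch 3| = 108 + 117 − 78 = 147.00.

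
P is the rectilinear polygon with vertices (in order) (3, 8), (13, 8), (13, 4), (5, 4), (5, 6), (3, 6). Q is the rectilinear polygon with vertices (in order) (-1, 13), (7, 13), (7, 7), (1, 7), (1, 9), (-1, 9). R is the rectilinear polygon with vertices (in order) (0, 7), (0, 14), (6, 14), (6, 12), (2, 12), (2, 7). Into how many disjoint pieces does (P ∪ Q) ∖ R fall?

2

(P ∪ Q) ∖ R splits into 2 disjoint pieces (area 58, area 4).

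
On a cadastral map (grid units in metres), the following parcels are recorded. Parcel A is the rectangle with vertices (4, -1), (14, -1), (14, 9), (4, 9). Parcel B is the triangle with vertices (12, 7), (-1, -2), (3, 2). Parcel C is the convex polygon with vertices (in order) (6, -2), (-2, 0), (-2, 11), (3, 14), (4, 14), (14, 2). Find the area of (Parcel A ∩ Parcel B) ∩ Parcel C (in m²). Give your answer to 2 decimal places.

The region (Parcel A ∩ Parcel B) ∩ Parcel C is the polygon with vertices (10.519,6.177), (10.626,6.049), (4,1.462), (4,2.556).
By the shoelace formula its area is 4.24.

4.24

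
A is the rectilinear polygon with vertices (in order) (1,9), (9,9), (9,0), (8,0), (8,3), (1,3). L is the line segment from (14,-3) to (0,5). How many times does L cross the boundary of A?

4

The segment meets the boundary at (1,4.429), (3.5,3), (8,0.429), (8.75,0).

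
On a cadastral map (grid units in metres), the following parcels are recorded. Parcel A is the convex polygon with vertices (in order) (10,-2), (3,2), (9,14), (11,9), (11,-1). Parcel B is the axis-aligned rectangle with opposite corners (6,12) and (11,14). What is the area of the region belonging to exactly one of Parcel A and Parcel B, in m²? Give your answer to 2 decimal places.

|Parcel A| = 72.5, |Parcel B| = 10, |Parcel A∩Parcel B| = 1.8.
|Parcel A △ Parcel B| = |Parcel A| + |Parcel B| − 2·|Parcel A∩Parcel B| = 72.5 + 10 − 3.6 = 78.90.

78.90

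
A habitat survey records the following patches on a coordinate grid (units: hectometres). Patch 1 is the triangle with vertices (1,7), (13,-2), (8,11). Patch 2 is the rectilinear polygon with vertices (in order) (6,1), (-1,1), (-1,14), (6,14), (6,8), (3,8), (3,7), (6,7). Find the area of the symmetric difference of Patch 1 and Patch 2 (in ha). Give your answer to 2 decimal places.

|Patch 1| = 55.5, |Patch 2| = 88, |Patch 1∩Patch 2| = 13.5179.
|Patch 1 △ Patch 2| = |Patch 1| + |Patch 2| − 2·|Patch 1∩Patch 2| = 55.5 + 88 − 27.0357 = 116.46.

116.46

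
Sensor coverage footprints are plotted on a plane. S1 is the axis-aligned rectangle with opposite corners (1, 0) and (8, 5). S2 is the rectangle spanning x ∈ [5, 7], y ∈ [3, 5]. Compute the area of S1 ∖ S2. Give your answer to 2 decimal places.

|S1∩S2|: x∈[5,7], y∈[3,5] → 2·2 = 4.
|S1| = 35.
|S1 ∖ S2| = |S1| − |S1∩S2| = 35 − 4 = 31.00.

31.00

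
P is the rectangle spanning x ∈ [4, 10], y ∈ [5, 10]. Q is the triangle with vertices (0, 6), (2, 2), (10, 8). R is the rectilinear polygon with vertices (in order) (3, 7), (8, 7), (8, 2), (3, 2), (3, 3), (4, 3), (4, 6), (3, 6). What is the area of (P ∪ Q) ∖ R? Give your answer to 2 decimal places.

33.36

|P ∪ Q| = 43.6.
|(P ∪ Q) ∩ R| = 10.2417.
|(P ∪ Q) ∖ R| = 43.6 − 10.2417 = 33.36.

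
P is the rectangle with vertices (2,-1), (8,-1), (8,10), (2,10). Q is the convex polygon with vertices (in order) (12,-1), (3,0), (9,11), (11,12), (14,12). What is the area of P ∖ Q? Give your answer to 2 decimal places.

|P| = 66, |P∩Q| = 24.3056.
|P ∖ Q| = |P| − |P∩Q| = 66 − 24.3056 = 41.69.

41.69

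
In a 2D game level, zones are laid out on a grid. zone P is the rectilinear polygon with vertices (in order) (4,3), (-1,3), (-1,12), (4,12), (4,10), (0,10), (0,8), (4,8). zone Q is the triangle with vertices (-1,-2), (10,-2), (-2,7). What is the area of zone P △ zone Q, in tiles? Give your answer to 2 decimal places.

|zone P| = 37, |zone Q| = 49.5, |zone P∩zone Q| = 7.0417.
|zone P △ zone Q| = |zone P| + |zone Q| − 2·|zone P∩zone Q| = 37 + 49.5 − 14.0833 = 72.42.

72.42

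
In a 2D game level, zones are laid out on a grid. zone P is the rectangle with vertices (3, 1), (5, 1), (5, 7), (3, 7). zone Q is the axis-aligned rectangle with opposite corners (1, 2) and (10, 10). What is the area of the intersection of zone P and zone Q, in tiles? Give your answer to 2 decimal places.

|zone P∩zone Q|: x∈[3,5], y∈[2,7] → 2·5 = 10.

10.00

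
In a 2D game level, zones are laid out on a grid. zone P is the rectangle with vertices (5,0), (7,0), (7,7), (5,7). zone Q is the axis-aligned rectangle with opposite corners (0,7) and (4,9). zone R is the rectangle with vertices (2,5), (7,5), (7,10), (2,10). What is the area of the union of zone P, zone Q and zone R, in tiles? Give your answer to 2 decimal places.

39.00

By inclusion–exclusion:
Individual areas: |zone P| = 14, |zone Q| = 8, |zone R| = 25.
|zone P∩zone Q| = 0 (no overlap).
|zone P∩zone R|: x∈[5,7], y∈[5,7] → 2·2 = 4.
|zone Q∩zone R|: x∈[2,4], y∈[7,9] → 2·2 = 4.
|zone P∩zone Q∩zone R| = 0.
|zone P ∪ zone Q ∪ zone R| = 47 − 8 + 0 = 39.00.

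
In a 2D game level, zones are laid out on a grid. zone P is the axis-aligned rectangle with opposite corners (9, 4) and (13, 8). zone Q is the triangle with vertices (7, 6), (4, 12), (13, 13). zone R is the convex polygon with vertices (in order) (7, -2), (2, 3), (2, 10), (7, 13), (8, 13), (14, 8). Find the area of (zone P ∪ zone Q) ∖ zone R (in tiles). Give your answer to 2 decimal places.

7.70

|zone P ∪ zone Q| = 44.5.
|(zone P ∪ zone Q) ∩ zone R| = 36.8033.
|(zone P ∪ zone Q) ∖ zone R| = 44.5 − 36.8033 = 7.70.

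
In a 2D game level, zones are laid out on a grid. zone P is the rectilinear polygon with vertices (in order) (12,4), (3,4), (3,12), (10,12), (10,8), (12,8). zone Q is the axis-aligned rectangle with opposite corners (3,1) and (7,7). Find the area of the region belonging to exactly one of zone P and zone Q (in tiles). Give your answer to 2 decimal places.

64.00

|zone P| = 64, |zone Q| = 24, |zone P∩zone Q| = 12.
|zone P △ zone Q| = |zone P| + |zone Q| − 2·|zone P∩zone Q| = 64 + 24 − 24 = 64.00.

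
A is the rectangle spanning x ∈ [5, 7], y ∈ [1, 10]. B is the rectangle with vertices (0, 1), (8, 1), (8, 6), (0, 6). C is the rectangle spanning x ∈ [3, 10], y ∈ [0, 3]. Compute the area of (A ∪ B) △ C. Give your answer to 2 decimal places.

|A ∪ B| = 48.
|(A ∪ B) ∩ C| = 10.
|(A ∪ B) △ C| = 48 + 21 − 20 = 49.00.

49.00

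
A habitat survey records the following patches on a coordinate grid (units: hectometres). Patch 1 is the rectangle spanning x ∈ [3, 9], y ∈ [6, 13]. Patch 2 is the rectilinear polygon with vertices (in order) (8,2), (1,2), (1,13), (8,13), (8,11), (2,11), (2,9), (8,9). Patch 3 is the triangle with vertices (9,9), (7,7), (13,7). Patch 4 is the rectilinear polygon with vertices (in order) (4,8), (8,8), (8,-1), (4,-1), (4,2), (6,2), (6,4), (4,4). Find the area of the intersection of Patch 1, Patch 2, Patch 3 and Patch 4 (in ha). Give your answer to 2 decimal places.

0.50

The intersection is the polygon with vertices (7,7), (8,8), (8,7).
By the shoelace formula its area is 0.50.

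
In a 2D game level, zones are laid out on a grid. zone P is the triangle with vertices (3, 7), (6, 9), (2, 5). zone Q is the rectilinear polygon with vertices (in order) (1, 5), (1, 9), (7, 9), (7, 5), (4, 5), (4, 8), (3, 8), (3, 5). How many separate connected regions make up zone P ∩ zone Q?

zone P ∩ zone Q splits into 2 disjoint pieces (area 0.6667, area 0.5).

2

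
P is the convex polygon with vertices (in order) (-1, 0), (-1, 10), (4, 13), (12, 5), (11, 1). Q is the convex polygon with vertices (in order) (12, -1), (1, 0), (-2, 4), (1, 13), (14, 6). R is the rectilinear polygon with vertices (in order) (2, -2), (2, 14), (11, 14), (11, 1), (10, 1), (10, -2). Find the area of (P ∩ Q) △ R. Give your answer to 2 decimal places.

89.82

|P ∩ Q| = 112.1422.
|(P ∩ Q) ∩ R| = 81.6604.
|(P ∩ Q) △ R| = 112.1422 + 141 − 163.3207 = 89.82.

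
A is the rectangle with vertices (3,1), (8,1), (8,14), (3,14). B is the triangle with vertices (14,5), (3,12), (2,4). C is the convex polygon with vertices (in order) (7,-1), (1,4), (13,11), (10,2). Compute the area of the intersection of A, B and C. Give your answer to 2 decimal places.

11.67

The intersection is the polygon with vertices (3,4.083), (3,5.167), (8,8.083), (8,4.5).
By the shoelace formula its area is 11.67.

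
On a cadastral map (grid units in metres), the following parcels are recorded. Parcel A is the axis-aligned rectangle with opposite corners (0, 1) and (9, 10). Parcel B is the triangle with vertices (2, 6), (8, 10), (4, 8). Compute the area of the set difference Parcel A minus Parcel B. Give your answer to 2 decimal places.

79.00

|Parcel A| = 81, |Parcel A∩Parcel B| = 2.
|Parcel A ∖ Parcel B| = |Parcel A| − |Parcel A∩Parcel B| = 81 − 2 = 79.00.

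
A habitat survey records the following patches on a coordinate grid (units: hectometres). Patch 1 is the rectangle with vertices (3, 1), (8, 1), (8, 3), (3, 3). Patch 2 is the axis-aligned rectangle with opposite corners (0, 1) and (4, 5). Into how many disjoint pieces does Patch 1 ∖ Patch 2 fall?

Patch 1 ∖ Patch 2 is a single connected region.

1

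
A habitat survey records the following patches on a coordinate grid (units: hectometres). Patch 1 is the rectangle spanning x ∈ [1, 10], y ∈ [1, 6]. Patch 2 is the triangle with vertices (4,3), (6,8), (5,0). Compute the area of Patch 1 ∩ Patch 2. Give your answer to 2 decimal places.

The intersection is the polygon with vertices (5.75,6), (5.125,1), (4.667,1), (4,3), (5.2,6).
By the shoelace formula its area is 4.72.

4.72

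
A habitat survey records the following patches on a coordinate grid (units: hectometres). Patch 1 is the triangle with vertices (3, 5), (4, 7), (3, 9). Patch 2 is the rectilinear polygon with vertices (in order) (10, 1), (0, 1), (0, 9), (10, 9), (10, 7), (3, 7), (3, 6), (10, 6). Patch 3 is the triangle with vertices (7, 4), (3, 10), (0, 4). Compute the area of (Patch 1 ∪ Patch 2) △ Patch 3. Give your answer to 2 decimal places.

|Patch 1 ∪ Patch 2| = 73.75.
|(Patch 1 ∪ Patch 2) ∩ Patch 3| = 18.8333.
|(Patch 1 ∪ Patch 2) △ Patch 3| = 73.75 + 21 − 37.6667 = 57.08.

57.08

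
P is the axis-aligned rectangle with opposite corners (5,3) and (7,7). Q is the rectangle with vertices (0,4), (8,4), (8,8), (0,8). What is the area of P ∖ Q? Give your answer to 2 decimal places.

|P∩Q|: x∈[5,7], y∈[4,7] → 2·3 = 6.
|P| = 8.
|P ∖ Q| = |P| − |P∩Q| = 8 − 6 = 2.00.

2.00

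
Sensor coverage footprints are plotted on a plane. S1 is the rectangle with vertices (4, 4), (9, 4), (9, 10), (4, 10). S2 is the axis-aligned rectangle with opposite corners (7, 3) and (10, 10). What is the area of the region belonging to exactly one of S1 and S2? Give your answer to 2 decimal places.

|S1∩S2|: x∈[7,9], y∈[4,10] → 2·6 = 12.
|S1 △ S2| = |S1| + |S2| − 2·|S1∩S2| = 30 + 21 − 24 = 27.00.

27.00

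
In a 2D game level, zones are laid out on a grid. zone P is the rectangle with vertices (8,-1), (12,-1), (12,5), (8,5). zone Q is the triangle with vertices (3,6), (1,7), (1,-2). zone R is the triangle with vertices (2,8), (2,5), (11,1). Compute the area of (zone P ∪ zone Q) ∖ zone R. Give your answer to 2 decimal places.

|zone P ∪ zone Q| = 33.
|(zone P ∪ zone Q) ∩ zone R| = 2.7375.
|(zone P ∪ zone Q) ∖ zone R| = 33 − 2.7375 = 30.26.

30.26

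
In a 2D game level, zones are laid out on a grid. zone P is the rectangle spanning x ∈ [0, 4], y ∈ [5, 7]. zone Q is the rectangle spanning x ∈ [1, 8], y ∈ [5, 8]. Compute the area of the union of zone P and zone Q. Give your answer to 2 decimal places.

23.00

By inclusion–exclusion:
Individual areas: |zone P| = 8, |zone Q| = 21.
|zone P∩zone Q|: x∈[1,4], y∈[5,7] → 3·2 = 6.
|zone P ∪ zone Q| = 29 − 6 = 23.00.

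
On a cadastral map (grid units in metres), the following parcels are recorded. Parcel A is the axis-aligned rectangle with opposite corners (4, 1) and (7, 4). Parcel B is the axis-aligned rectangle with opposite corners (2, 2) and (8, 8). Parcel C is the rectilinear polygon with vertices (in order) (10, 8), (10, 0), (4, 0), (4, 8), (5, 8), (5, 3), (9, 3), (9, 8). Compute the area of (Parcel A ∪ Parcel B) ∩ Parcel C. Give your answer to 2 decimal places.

12.00

|Parcel A ∪ Parcel B| = 39.
|(Parcel A ∪ Parcel B) ∩ Parcel C| = 12.00.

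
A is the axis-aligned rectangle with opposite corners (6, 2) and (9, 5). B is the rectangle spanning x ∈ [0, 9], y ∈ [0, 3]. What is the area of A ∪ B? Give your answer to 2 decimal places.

By inclusion–exclusion:
Individual areas: |A| = 9, |B| = 27.
|A∩B|: x∈[6,9], y∈[2,3] → 3·1 = 3.
|A ∪ B| = 36 − 3 = 33.00.

33.00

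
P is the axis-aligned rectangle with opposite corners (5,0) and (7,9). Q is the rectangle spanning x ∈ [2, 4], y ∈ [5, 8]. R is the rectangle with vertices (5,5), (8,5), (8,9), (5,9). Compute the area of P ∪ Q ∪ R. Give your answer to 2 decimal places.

By inclusion–exclusion:
Individual areas: |P| = 18, |Q| = 6, |R| = 12.
|P∩Q| = 0 (no overlap).
|P∩R|: x∈[5,7], y∈[5,9] → 2·4 = 8.
|Q∩R| = 0 (no overlap).
|P∩Q∩R| = 0.
|P ∪ Q ∪ R| = 36 − 8 + 0 = 28.00.

28.00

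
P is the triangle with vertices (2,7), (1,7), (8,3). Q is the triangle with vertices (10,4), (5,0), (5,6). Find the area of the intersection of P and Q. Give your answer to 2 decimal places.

0.43

The intersection is the polygon with vertices (8,3), (5,4.714), (5,5).
By the shoelace formula its area is 0.43.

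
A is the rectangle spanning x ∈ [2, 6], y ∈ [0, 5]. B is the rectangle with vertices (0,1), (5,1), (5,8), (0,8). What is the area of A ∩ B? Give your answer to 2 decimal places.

12.00

|A∩B|: x∈[2,5], y∈[1,5] → 3·4 = 12.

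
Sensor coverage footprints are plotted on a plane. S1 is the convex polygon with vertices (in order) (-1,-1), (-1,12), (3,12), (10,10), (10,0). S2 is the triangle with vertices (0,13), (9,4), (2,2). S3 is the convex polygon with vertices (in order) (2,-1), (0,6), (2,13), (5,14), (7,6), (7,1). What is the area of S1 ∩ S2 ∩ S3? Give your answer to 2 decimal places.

35.21

The intersection is the polygon with vertices (7,6), (7,3.429), (2,2), (0.778,8.722), (1.556,11.444).
By the shoelace formula its area is 35.21.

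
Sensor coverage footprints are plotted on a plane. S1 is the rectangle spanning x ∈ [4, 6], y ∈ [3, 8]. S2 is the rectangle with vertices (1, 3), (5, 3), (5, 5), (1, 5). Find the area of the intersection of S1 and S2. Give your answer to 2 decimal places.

2.00

|S1∩S2|: x∈[4,5], y∈[3,5] → 1·2 = 2.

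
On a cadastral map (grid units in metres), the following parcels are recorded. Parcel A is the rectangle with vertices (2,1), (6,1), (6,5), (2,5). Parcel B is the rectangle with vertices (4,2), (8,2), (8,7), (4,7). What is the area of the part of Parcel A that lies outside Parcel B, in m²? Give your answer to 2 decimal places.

|Parcel A∩Parcel B|: x∈[4,6], y∈[2,5] → 2·3 = 6.
|Parcel A| = 16.
|Parcel A ∖ Parcel B| = |Parcel A| − |Parcel A∩Parcel B| = 16 − 6 = 10.00.

10.00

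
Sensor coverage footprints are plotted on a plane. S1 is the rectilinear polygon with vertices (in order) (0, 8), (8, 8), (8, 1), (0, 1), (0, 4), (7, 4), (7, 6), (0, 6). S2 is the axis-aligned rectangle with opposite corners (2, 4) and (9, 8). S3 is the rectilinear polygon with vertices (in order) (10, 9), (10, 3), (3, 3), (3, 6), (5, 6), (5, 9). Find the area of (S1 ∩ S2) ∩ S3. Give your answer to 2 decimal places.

|S1 ∩ S2| = 14.
|(S1 ∩ S2) ∩ S3| = 8.00.

8.00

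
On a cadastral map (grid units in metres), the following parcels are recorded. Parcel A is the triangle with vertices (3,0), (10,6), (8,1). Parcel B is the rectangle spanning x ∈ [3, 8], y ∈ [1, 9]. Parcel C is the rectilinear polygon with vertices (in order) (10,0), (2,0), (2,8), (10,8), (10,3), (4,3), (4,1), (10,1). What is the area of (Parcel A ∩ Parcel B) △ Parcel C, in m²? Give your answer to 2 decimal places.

|Parcel A ∩ Parcel B| = 6.2976.
|(Parcel A ∩ Parcel B) ∩ Parcel C| = 0.9643.
|(Parcel A ∩ Parcel B) △ Parcel C| = 6.2976 + 52 − 1.9286 = 56.37.

56.37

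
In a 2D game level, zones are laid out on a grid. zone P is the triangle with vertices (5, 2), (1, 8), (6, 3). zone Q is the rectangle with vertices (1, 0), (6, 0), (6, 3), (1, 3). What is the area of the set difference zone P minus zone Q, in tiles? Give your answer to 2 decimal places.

4.17

|zone P| = 5, |zone P∩zone Q| = 0.8333.
|zone P ∖ zone Q| = |zone P| − |zone P∩zone Q| = 5 − 0.8333 = 4.17.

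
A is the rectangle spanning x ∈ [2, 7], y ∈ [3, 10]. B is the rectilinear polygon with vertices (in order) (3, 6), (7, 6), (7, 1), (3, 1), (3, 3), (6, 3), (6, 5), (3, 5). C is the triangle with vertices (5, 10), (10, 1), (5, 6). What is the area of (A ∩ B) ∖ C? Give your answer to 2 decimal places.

4.00

|A ∩ B| = 6.
|(A ∩ B) ∩ C| = 2.
|(A ∩ B) ∖ C| = 6 − 2 = 4.00.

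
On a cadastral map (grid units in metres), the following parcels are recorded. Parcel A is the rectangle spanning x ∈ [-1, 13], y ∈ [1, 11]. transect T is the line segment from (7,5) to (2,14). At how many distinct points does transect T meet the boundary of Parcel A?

The segment meets the boundary at (3.667,11).

1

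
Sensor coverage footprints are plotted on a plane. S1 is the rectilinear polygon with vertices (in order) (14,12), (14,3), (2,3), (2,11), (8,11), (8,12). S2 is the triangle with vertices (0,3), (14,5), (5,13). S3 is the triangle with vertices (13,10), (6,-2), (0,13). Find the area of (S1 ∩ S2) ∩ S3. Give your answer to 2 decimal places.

The region (S1 ∩ S2) ∩ S3 is the polygon with vertices (4,11), (7.25,11), (11.421,7.293), (9.727,4.39), (3.784,3.541), (2.222,7.444).
By the shoelace formula its area is 48.26.

48.26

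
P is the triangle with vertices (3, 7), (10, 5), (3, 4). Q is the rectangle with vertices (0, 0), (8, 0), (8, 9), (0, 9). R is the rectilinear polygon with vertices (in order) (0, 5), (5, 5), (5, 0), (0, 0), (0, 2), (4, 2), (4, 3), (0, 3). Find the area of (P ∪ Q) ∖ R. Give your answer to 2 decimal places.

51.86

|P ∪ Q| = 72.8571.
|(P ∪ Q) ∩ R| = 21.
|(P ∪ Q) ∖ R| = 72.8571 − 21 = 51.86.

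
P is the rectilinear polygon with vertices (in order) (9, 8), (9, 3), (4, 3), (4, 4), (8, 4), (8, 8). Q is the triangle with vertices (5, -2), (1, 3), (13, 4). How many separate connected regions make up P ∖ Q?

1

P ∖ Q is a single connected region.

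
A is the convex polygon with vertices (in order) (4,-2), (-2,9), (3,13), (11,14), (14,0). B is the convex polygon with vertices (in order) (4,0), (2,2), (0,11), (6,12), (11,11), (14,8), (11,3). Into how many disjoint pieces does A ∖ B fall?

A ∖ B splits into 2 disjoint pieces (area 45.5323, area 18.2536).

2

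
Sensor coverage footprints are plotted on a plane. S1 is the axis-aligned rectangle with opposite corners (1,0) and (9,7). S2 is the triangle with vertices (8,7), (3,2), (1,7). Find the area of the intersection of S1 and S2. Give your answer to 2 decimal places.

17.50

The intersection is the polygon with vertices (8,7), (3,2), (1,7).
By the shoelace formula its area is 17.50.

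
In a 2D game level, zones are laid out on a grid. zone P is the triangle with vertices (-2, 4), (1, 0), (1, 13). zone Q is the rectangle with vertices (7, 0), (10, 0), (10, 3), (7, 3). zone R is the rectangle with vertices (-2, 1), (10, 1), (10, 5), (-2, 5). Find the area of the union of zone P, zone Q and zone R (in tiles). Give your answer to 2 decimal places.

62.04

By inclusion–exclusion:
Individual areas: |zone P| = 19.5, |zone Q| = 9, |zone R| = 48.
|zone P∩zone Q| = 0.
|zone P∩zone R| = 8.4583.
|zone Q∩zone R|: x∈[7,10], y∈[1,3] → 3·2 = 6.
|zone P∩zone Q∩zone R| = 0.
|zone P ∪ zone Q ∪ zone R| = 76.5 − 14.4583 + 0 = 62.04.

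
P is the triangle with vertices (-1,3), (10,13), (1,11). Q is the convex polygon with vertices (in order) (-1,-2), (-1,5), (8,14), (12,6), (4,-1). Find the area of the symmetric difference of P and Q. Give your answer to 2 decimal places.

|P| = 34, |Q| = 113, |P∩Q| = 20.5695.
|P △ Q| = |P| + |Q| − 2·|P∩Q| = 34 + 113 − 41.139 = 105.86.

105.86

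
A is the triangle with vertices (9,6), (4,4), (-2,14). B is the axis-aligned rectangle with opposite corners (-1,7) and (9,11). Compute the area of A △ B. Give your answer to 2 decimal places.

|A| = 31, |B| = 40, |A∩B| = 15.5.
|A △ B| = |A| + |B| − 2·|A∩B| = 31 + 40 − 31 = 40.00.

40.00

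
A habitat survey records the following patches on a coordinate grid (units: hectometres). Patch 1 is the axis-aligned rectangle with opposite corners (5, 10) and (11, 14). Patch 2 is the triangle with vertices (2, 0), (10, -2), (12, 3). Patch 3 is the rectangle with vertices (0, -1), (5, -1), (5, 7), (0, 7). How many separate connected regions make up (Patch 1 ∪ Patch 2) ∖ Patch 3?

2

(Patch 1 ∪ Patch 2) ∖ Patch 3 splits into 2 disjoint pieces (area 24, area 19.525).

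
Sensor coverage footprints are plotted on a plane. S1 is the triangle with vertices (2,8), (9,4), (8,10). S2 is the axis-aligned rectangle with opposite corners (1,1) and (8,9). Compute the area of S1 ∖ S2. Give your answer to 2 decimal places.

4.21

|S1| = 19, |S1∩S2| = 14.7857.
|S1 ∖ S2| = |S1| − |S1∩S2| = 19 − 14.7857 = 4.21.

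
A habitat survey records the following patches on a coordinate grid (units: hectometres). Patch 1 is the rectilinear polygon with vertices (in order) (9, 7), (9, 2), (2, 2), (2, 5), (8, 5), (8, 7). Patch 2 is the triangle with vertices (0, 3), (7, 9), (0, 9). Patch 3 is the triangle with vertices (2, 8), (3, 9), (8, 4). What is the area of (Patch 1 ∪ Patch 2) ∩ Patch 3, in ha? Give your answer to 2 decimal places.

3.23

|Patch 1 ∪ Patch 2| = 43.9524.
|(Patch 1 ∪ Patch 2) ∩ Patch 3| = 3.23.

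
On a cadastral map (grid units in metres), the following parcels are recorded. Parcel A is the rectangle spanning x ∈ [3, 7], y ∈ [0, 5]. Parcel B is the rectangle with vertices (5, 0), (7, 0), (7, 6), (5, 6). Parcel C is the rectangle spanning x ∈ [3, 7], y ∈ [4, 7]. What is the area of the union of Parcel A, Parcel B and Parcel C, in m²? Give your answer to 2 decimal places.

28.00

By inclusion–exclusion:
Individual areas: |Parcel A| = 20, |Parcel B| = 12, |Parcel C| = 12.
|Parcel A∩Parcel B|: x∈[5,7], y∈[0,5] → 2·5 = 10.
|Parcel A∩Parcel C|: x∈[3,7], y∈[4,5] → 4·1 = 4.
|Parcel B∩Parcel C|: x∈[5,7], y∈[4,6] → 2·2 = 4.
|Parcel A∩Parcel B∩Parcel C| = 2.
|Parcel A ∪ Parcel B ∪ Parcel C| = 44 − 18 + 2 = 28.00.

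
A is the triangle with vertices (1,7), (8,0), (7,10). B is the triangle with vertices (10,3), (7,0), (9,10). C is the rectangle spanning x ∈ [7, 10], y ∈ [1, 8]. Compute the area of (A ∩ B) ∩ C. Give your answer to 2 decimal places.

The region (A ∩ B) ∩ C is the polygon with vertices (7.667,3.333), (7.9,1), (7.2,1).
By the shoelace formula its area is 0.82.

0.82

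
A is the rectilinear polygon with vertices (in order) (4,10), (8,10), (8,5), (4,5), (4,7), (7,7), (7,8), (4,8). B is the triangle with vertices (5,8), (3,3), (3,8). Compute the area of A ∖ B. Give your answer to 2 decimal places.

16.55

|A| = 17, |A∩B| = 0.45.
|A ∖ B| = |A| − |A∩B| = 17 − 0.45 = 16.55.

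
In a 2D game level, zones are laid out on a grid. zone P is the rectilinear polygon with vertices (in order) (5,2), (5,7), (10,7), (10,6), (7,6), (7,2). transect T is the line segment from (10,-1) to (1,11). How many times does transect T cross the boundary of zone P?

2

The segment meets the boundary at (5,5.667), (7,3).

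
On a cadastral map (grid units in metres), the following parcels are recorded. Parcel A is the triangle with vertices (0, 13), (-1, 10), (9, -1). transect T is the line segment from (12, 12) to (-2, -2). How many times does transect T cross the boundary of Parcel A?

The segment meets the boundary at (4.238,4.238), (5.087,5.087).

2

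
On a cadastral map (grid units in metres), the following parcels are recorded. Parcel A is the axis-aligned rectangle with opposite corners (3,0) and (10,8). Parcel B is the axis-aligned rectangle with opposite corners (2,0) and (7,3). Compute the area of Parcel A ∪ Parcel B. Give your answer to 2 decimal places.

By inclusion–exclusion:
Individual areas: |Parcel A| = 56, |Parcel B| = 15.
|Parcel A∩Parcel B|: x∈[3,7], y∈[0,3] → 4·3 = 12.
|Parcel A ∪ Parcel B| = 71 − 12 = 59.00.

59.00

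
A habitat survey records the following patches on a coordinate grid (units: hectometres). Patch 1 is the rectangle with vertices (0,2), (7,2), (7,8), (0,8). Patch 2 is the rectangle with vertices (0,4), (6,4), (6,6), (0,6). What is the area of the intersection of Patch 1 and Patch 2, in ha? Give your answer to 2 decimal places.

|Patch 1∩Patch 2|: x∈[0,6], y∈[4,6] → 6·2 = 12.

12.00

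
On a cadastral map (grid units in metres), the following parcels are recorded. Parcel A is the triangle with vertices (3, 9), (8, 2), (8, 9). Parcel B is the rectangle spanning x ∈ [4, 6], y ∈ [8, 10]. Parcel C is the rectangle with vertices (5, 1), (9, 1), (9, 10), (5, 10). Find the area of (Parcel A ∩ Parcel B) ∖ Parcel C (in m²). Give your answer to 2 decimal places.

1.00

|Parcel A ∩ Parcel B| = 2.
|(Parcel A ∩ Parcel B) ∩ Parcel C| = 1.
|(Parcel A ∩ Parcel B) ∖ Parcel C| = 2 − 1 = 1.00.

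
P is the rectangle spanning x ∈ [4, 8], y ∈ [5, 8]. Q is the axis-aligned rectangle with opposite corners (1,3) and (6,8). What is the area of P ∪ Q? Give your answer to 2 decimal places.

By inclusion–exclusion:
Individual areas: |P| = 12, |Q| = 25.
|P∩Q|: x∈[4,6], y∈[5,8] → 2·3 = 6.
|P ∪ Q| = 37 − 6 = 31.00.

31.00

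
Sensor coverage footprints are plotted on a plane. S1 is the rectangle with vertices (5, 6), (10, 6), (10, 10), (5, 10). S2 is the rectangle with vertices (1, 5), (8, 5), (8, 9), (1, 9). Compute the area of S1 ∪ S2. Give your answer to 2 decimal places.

By inclusion–exclusion:
Individual areas: |S1| = 20, |S2| = 28.
|S1∩S2|: x∈[5,8], y∈[6,9] → 3·3 = 9.
|S1 ∪ S2| = 48 − 9 = 39.00.

39.00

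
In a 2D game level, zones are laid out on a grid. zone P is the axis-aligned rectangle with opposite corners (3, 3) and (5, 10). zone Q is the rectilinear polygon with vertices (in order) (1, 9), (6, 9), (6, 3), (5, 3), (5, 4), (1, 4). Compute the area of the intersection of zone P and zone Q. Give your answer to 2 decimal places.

10.00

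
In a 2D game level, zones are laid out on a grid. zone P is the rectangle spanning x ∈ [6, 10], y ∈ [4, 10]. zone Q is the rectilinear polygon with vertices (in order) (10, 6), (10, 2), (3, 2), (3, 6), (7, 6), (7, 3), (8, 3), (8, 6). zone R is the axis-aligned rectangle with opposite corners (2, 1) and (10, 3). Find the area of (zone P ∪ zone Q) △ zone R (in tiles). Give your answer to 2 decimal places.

45.00

|zone P ∪ zone Q| = 43.
|(zone P ∪ zone Q) ∩ zone R| = 7.
|(zone P ∪ zone Q) △ zone R| = 43 + 16 − 14 = 45.00.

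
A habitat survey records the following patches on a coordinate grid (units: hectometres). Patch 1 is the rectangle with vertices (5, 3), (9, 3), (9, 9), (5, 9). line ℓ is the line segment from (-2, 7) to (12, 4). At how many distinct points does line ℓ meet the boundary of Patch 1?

2

The segment meets the boundary at (9,4.643), (5,5.5).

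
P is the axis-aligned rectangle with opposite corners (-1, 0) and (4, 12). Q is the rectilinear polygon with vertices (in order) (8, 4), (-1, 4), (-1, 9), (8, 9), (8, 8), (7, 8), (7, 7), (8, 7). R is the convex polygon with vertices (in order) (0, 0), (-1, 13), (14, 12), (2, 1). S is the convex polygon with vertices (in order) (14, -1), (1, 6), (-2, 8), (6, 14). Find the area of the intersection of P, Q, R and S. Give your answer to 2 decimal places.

15.40

The intersection is the polygon with vertices (-0.691,8.982), (-0.667,9), (4,9), (4,4.385), (1,6), (-0.54,7.027).
By the shoelace formula its area is 15.40.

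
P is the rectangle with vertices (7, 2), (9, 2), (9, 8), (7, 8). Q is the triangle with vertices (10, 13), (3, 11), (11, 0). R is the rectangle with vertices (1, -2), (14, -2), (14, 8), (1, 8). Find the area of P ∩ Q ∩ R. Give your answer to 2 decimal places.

7.75

The intersection is the polygon with vertices (9,8), (9,2.75), (7,5.5), (7,8).
By the shoelace formula its area is 7.75.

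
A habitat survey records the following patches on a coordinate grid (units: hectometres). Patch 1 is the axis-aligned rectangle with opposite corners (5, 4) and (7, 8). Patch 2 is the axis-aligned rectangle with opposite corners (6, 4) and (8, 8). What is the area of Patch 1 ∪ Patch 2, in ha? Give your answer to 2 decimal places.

12.00

By inclusion–exclusion:
Individual areas: |Patch 1| = 8, |Patch 2| = 8.
|Patch 1∩Patch 2|: x∈[6,7], y∈[4,8] → 1·4 = 4.
|Patch 1 ∪ Patch 2| = 16 − 4 = 12.00.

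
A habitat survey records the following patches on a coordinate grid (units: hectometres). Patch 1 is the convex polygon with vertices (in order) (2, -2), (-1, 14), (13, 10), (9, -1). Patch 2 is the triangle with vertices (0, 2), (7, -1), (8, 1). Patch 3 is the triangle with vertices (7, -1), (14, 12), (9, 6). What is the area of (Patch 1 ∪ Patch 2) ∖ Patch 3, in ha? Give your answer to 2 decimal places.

|Patch 1 ∪ Patch 2| = 142.7641.
|(Patch 1 ∪ Patch 2) ∩ Patch 3| = 10.9608.
|(Patch 1 ∪ Patch 2) ∖ Patch 3| = 142.7641 − 10.9608 = 131.80.

131.80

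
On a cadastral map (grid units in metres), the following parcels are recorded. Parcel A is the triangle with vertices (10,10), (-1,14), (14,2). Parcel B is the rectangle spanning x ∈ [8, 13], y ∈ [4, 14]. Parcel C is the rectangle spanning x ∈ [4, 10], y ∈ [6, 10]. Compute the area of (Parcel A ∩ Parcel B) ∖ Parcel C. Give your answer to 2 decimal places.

|Parcel A ∩ Parcel B| = 16.8273.
|(Parcel A ∩ Parcel B) ∩ Parcel C| = 7.6.
|(Parcel A ∩ Parcel B) ∖ Parcel C| = 16.8273 − 7.6 = 9.23.

9.23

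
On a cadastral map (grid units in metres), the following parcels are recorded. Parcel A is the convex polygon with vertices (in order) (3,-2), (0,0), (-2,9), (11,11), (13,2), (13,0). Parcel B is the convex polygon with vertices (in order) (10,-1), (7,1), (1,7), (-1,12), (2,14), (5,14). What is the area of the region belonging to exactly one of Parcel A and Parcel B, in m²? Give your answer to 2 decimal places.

|Parcel A| = 147, |Parcel B| = 70.5, |Parcel A∩Parcel B| = 46.2112.
|Parcel A △ Parcel B| = |Parcel A| + |Parcel B| − 2·|Parcel A∩Parcel B| = 147 + 70.5 − 92.4225 = 125.08.

125.08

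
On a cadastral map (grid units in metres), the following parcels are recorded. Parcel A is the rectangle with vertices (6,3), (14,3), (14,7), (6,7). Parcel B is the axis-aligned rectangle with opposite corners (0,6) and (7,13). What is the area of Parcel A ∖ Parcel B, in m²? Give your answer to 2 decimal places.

|Parcel A∩Parcel B|: x∈[6,7], y∈[6,7] → 1·1 = 1.
|Parcel A| = 32.
|Parcel A ∖ Parcel B| = |Parcel A| − |Parcel A∩Parcel B| = 32 − 1 = 31.00.

31.00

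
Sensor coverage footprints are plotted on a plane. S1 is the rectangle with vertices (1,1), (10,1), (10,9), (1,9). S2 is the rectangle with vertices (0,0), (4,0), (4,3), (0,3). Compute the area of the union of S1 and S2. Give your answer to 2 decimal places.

78.00

By inclusion–exclusion:
Individual areas: |S1| = 72, |S2| = 12.
|S1∩S2|: x∈[1,4], y∈[1,3] → 3·2 = 6.
|S1 ∪ S2| = 84 − 6 = 78.00.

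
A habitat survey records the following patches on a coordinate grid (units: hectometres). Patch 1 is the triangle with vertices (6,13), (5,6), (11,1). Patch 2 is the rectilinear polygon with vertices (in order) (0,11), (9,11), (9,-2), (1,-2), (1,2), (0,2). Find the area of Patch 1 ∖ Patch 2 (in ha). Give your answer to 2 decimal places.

4.25

|Patch 1| = 23.5, |Patch 1∩Patch 2| = 19.2476.
|Patch 1 ∖ Patch 2| = |Patch 1| − |Patch 1∩Patch 2| = 23.5 − 19.2476 = 4.25.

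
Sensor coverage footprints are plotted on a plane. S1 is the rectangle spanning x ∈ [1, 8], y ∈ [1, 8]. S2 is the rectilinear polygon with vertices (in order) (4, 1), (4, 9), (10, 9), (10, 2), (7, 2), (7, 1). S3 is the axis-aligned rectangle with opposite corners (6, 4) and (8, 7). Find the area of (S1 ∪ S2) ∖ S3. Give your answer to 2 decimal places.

61.00

|S1 ∪ S2| = 67.
|(S1 ∪ S2) ∩ S3| = 6.
|(S1 ∪ S2) ∖ S3| = 67 − 6 = 61.00.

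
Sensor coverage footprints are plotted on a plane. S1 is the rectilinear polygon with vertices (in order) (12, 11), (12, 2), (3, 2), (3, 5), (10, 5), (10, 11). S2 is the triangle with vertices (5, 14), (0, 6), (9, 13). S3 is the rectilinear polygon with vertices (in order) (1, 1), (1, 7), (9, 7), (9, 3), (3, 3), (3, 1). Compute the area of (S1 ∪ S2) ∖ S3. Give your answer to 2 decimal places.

|S1 ∪ S2| = 57.5.
|(S1 ∪ S2) ∩ S3| = 12.0317.
|(S1 ∪ S2) ∖ S3| = 57.5 − 12.0317 = 45.47.

45.47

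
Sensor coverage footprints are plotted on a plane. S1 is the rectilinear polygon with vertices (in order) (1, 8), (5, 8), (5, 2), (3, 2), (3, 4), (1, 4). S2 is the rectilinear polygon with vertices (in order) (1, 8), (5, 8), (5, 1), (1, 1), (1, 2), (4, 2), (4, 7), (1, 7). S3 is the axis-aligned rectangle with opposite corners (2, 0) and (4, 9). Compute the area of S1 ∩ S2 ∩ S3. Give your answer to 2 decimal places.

2.00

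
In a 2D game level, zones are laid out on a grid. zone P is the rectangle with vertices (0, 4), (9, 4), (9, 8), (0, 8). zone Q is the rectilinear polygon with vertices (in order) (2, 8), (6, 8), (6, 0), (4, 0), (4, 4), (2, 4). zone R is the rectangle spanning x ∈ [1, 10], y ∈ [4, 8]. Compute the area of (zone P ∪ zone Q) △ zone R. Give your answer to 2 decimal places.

16.00

|zone P ∪ zone Q| = 44.
|(zone P ∪ zone Q) ∩ zone R| = 32.
|(zone P ∪ zone Q) △ zone R| = 44 + 36 − 64 = 16.00.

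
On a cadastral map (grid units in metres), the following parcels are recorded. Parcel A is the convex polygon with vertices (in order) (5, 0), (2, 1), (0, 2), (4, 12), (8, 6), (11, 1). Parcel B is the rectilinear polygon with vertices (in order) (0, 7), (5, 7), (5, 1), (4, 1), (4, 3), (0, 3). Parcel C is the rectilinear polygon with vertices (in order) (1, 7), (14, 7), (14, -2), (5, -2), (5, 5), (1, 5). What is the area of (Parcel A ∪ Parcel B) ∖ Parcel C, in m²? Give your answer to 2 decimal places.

35.63

|Parcel A ∪ Parcel B| = 71.8.
|(Parcel A ∪ Parcel B) ∩ Parcel C| = 36.1667.
|(Parcel A ∪ Parcel B) ∖ Parcel C| = 71.8 − 36.1667 = 35.63.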